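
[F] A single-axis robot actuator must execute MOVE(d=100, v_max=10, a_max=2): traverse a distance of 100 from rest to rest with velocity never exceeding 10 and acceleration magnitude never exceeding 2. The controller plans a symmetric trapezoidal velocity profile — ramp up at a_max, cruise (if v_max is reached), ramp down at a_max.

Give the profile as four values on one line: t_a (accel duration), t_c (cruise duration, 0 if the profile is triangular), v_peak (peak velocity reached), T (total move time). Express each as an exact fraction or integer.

(v_max)²/a_max = 10²/2 = 50
100 ≥ 50 ⇒ cruise phase
t_a = 10/2 = 5; v_peak = 10
d_cruise = 100 − 50 = 50; t_c = 50/10 = 5
T = 2·5 + 5 = 15

t_a=5 t_c=5 v_peak=10 T=15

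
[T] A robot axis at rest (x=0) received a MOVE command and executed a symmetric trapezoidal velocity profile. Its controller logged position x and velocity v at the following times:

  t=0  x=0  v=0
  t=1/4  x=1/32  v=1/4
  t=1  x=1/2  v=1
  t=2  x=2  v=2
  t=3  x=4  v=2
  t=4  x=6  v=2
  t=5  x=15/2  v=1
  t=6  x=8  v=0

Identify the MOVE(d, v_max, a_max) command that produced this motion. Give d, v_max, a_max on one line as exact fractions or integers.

d=8 v_max=2 a_max=1

final state: t=6, x=8, v=0 → d = 8
a_max = (1/4−0)/(1/4−0) = 1
max v = 2 over t∈[2,4] → v_max = 2
check: 2·(2+2) = 8 ✓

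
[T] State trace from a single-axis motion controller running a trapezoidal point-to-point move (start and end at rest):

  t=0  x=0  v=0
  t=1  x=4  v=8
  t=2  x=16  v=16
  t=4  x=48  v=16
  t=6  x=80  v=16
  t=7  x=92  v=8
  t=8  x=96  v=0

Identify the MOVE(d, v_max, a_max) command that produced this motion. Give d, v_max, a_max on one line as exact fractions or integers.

d=96 v_max=16 a_max=8

final state: t=8, x=96, v=0 → d = 96
a_max = (8−0)/(1−0) = 8
max v = 16 over t∈[2,6] → v_max = 16
check: 16·(2+4) = 96 ✓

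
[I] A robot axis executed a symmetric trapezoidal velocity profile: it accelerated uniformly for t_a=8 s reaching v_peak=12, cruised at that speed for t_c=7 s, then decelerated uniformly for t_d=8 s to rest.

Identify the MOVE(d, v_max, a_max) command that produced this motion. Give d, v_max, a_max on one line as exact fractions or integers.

a_max = 12/8 = 3/2
d_a = ½·12·8 = 48; d_c = 12·7 = 84
d = 2·48 + 84 = 180
t_c = 7 > 0 so v_max = 12

d=180 v_max=12 a_max=3/2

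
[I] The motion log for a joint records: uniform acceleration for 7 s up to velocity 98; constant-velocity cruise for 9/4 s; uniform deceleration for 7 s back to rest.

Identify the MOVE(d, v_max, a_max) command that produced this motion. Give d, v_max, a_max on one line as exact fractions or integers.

d=1813/2 v_max=98 a_max=14

a_max = 98/7 = 14
d_a = ½·98·7 = 343; d_c = 98·9/4 = 441/2
d = 2·343 + 441/2 = 1813/2
t_c = 9/4 > 0 ⇒ limit active, v_max = 98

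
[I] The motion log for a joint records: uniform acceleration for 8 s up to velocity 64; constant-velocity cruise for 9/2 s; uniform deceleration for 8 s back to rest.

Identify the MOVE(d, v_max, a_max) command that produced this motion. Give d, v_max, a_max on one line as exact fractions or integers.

d=800 v_max=64 a_max=8

a_max = 64/8 = 8
d_a = ½·64·8 = 256; d_c = 64·9/2 = 288
d = 2·256 + 288 = 800
t_c = 9/2 > 0 so v_max = 64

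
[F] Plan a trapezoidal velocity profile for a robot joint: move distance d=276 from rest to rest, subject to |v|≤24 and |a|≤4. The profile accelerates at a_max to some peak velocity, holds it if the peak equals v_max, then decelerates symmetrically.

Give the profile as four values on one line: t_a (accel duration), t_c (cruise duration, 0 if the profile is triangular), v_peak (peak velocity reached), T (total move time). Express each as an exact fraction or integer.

t_a=6 t_c=11/2 v_peak=24 T=35/2

vₘ²/aₘ = 24²/4 = 144
276 ≥ 144 → trapezoidal
t_a = 24/4 = 6; v_peak = 24
d_cruise = 276 − 144 = 132; t_c = 132/24 = 11/2
T = 2·6 + 11/2 = 35/2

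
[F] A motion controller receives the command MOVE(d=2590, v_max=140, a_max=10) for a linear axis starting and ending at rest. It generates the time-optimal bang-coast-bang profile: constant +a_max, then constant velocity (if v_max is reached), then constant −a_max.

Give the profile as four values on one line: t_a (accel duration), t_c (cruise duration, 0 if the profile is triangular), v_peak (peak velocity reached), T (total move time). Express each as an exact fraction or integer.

t_a=14 t_c=9/2 v_peak=140 T=65/2

(v_max)²/a_max = 140²/10 = 1960
2590 ≥ 1960 ⇒ cruise phase
t_a = 140/10 = 14; v_peak = 140
d_cruise = 2590 − 1960 = 630; t_c = 630/140 = 9/2
T = 2·14 + 9/2 = 65/2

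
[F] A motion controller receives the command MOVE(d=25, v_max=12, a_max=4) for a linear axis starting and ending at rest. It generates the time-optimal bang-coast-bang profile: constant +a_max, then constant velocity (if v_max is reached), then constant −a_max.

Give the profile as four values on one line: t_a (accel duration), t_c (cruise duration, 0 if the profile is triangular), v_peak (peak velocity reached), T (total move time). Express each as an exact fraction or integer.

vₘ²/aₘ = 12²/4 = 36
25 < 36 ⇒ no cruise
v_peak = √(25·4) = √100 = 10
t_a = 10/4 = 5/2; t_c = 0
T = 2·5/2 = 5

t_a=5/2 t_c=0 v_peak=10 T=5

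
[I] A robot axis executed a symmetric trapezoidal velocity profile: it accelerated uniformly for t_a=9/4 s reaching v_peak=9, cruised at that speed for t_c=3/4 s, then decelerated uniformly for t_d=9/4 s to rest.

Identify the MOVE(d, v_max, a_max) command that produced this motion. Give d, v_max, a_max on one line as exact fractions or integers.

d=27 v_max=9 a_max=4

a_max = 9/(9/4) = 4
d_a = ½·9·9/4 = 81/8; d_c = 9·3/4 = 27/4
d = 2·81/8 + 27/4 = 27
t_c = 3/4 > 0 ⇒ limit active, v_max = 9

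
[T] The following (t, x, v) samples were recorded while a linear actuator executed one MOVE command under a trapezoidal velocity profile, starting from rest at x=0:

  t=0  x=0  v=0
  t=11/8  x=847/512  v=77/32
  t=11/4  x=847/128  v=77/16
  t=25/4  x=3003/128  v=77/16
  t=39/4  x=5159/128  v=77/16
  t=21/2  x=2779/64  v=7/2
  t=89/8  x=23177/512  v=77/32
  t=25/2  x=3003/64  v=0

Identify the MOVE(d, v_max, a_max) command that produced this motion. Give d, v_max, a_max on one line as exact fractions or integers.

d=3003/64 v_max=77/16 a_max=7/4

final state: t=25/2, x=3003/64, v=0 → d = 3003/64
a_max = (77/32−0)/(11/8−0) = 7/4
max v = 77/16 over t∈[11/4,39/4] → v_max = 77/16
check: 77/16·(11/4+7) = 3003/64 ✓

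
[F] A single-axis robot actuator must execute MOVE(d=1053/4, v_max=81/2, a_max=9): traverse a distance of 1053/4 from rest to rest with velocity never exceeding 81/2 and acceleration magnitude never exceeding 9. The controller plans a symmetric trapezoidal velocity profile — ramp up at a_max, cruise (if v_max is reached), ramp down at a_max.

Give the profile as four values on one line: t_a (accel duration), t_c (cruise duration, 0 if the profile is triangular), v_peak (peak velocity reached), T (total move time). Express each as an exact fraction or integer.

vₘ²/aₘ = (81/2)²/9 = 729/4
1053/4 ≥ 729/4 so v_max reached
t_a = (81/2)/9 = 9/2; v_peak = 81/2
d_cruise = 1053/4 − 729/4 = 81; t_c = 81/(81/2) = 2
T = 2·9/2 + 2 = 11

t_a=9/2 t_c=2 v_peak=81/2 T=11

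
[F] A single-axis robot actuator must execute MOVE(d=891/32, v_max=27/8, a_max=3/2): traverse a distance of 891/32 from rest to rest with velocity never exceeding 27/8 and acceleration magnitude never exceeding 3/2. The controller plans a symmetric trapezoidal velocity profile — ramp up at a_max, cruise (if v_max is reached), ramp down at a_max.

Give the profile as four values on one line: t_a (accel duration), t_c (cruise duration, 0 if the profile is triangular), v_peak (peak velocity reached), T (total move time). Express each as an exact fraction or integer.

v_max²/a_max = (27/8)²/(3/2) = 243/32
891/32 ≥ 243/32 → trapezoidal
t_a = (27/8)/(3/2) = 9/4; v_peak = 27/8
d_cruise = 891/32 − 243/32 = 81/4; t_c = (81/4)/(27/8) = 6
T = 2·9/4 + 6 = 21/2

t_a=9/4 t_c=6 v_peak=27/8 T=21/2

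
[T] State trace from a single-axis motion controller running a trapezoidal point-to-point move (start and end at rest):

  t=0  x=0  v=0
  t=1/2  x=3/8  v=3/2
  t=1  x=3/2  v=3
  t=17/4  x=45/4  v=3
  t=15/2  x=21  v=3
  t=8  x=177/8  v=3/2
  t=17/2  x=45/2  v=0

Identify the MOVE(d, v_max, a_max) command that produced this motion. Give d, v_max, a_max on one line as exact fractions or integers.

final state: t=17/2, x=45/2, v=0 → d = 45/2
a_max = (3/2−0)/(1/2−0) = 3
max v = 3 over t∈[1,15/2] → v_max = 3
check: 3·(1+13/2) = 45/2 ✓

d=45/2 v_max=3 a_max=3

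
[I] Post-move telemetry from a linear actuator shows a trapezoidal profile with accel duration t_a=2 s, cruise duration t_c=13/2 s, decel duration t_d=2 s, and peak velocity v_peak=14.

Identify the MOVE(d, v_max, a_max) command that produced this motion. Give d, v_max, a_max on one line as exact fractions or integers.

d=119 v_max=14 a_max=7

a_max = 14/2 = 7
d_a = ½·14·2 = 14; d_c = 14·13/2 = 91
d = 2·14 + 91 = 119
t_c = 13/2 > 0 so v_max = 14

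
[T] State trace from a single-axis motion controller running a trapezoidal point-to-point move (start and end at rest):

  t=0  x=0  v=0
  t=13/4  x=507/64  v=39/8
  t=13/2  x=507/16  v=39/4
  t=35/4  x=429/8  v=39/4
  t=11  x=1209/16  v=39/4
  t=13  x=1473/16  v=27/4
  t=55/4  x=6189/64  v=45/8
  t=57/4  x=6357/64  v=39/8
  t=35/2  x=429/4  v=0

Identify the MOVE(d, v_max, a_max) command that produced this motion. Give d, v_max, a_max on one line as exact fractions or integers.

d=429/4 v_max=39/4 a_max=3/2

final state: t=35/2, x=429/4, v=0 → d = 429/4
a_max = (39/8−0)/(13/4−0) = 3/2
max v = 39/4 over t∈[13/2,11] → v_max = 39/4
check: 39/4·(13/2+9/2) = 429/4 ✓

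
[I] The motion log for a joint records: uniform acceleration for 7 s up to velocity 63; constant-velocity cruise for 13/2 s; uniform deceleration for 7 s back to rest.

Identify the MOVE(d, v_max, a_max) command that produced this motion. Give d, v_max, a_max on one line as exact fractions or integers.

d=1701/2 v_max=63 a_max=9

a_max = 63/7 = 9
d_a = ½·63·7 = 441/2; d_c = 63·13/2 = 819/2
d = 2·441/2 + 819/2 = 1701/2
t_c = 13/2 > 0 ⇒ limit active, v_max = 63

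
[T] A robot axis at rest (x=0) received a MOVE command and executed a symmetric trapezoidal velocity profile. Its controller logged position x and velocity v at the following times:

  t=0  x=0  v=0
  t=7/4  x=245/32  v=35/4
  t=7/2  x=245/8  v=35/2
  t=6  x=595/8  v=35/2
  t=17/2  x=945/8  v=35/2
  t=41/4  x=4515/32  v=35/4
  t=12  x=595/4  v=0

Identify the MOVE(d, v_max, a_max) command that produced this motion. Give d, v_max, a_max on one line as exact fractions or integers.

final state: t=12, x=595/4, v=0 → d = 595/4
a_max = (35/4−0)/(7/4−0) = 5
max v = 35/2 over t∈[7/2,17/2] → v_max = 35/2
check: 35/2·(7/2+5) = 595/4 ✓

d=595/4 v_max=35/2 a_max=5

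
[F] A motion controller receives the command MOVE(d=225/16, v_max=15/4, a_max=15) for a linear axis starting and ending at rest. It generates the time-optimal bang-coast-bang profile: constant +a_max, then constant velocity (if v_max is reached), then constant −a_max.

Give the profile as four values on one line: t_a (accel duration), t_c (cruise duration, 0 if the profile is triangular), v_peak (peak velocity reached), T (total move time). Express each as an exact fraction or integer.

t_a=1/4 t_c=7/2 v_peak=15/4 T=4

(v_max)²/a_max = (15/4)²/15 = 15/16
225/16 ≥ 15/16 → trapezoidal
t_a = (15/4)/15 = 1/4; v_peak = 15/4
d_cruise = 225/16 − 15/16 = 105/8; t_c = (105/8)/(15/4) = 7/2
T = 2·1/4 + 7/2 = 4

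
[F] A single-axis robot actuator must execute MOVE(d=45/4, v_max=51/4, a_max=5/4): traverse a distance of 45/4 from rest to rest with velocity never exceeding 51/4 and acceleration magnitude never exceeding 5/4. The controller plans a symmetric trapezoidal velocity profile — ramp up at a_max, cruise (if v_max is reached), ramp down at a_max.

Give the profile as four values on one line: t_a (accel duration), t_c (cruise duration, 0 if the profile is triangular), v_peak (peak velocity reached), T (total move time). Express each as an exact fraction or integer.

t_a=3 t_c=0 v_peak=15/4 T=6

v_max²/a_max = (51/4)²/(5/4) = 2601/20
45/4 < 2601/20 → triangular
v_peak = √(45/4·5/4) = √(225/16) = 15/4
t_a = (15/4)/(5/4) = 3; t_c = 0
T = 2·3 = 6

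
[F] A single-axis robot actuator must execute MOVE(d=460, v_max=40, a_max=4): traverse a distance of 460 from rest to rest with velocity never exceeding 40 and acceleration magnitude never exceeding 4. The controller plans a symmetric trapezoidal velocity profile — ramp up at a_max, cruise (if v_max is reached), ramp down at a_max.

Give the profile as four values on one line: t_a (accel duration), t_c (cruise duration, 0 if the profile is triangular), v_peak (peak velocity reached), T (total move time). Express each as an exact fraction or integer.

v_max²/a_max = 40²/4 = 400
460 ≥ 400 ⇒ cruise phase
t_a = 40/4 = 10; v_peak = 40
d_cruise = 460 − 400 = 60; t_c = 60/40 = 3/2
T = 2·10 + 3/2 = 43/2

t_a=10 t_c=3/2 v_peak=40 T=43/2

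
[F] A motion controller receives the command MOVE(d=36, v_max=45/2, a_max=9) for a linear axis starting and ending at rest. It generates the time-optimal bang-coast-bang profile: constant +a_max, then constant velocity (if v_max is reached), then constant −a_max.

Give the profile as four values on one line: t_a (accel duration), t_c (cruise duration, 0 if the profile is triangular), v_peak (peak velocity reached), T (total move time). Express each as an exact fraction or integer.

t_a=2 t_c=0 v_peak=18 T=4

(v_max)²/a_max = (45/2)²/9 = 225/4
36 < 225/4 so t_c = 0
v_peak = √(36·9) = √324 = 18
t_a = 18/9 = 2; t_c = 0
T = 2·2 = 4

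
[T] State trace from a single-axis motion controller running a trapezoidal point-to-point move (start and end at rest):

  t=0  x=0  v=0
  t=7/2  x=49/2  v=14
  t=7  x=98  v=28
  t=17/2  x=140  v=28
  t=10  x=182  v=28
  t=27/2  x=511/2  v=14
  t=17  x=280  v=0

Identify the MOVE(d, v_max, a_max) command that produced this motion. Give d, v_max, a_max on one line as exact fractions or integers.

final state: t=17, x=280, v=0 → d = 280
a_max = (14−0)/(7/2−0) = 4
max v = 28 over t∈[7,10] → v_max = 28
check: 28·(7+3) = 280 ✓

d=280 v_max=28 a_max=4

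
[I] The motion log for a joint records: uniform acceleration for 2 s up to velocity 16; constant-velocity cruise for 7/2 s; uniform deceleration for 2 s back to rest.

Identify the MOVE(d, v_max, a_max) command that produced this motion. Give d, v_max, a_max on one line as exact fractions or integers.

a_max = 16/2 = 8
d_a = ½·16·2 = 16; d_c = 16·7/2 = 56
d = 2·16 + 56 = 88
t_c = 7/2 > 0 so v_max = 16

d=88 v_max=16 a_max=8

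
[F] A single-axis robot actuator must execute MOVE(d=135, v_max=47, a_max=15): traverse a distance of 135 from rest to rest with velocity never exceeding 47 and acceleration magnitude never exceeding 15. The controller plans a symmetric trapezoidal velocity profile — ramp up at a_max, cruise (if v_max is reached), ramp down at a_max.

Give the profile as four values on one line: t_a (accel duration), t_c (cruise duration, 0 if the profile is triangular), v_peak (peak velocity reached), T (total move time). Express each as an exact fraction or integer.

t_a=3 t_c=0 v_peak=45 T=6

v_max²/a_max = 47²/15 = 2209/15
135 < 2209/15 so t_c = 0
v_peak = √(135·15) = √2025 = 45
t_a = 45/15 = 3; t_c = 0
T = 2·3 = 6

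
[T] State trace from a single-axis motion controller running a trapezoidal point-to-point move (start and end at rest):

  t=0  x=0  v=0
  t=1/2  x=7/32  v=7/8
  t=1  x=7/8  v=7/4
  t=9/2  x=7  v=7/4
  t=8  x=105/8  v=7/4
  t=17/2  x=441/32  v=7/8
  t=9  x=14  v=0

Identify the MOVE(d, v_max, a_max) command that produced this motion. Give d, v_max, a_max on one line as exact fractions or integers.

final state: t=9, x=14, v=0 → d = 14
a_max = (7/8−0)/(1/2−0) = 7/4
max v = 7/4 over t∈[1,8] → v_max = 7/4
check: 7/4·(1+7) = 14 ✓

d=14 v_max=7/4 a_max=7/4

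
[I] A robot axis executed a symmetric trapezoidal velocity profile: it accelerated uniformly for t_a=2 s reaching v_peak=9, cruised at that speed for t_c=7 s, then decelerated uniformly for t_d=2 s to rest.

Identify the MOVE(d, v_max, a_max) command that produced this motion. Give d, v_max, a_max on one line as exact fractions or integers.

d=81 v_max=9 a_max=9/2

a_max = 9/2
d_a = ½·9·2 = 9; d_c = 9·7 = 63
d = 2·9 + 63 = 81
t_c = 7 > 0 so v_max = 9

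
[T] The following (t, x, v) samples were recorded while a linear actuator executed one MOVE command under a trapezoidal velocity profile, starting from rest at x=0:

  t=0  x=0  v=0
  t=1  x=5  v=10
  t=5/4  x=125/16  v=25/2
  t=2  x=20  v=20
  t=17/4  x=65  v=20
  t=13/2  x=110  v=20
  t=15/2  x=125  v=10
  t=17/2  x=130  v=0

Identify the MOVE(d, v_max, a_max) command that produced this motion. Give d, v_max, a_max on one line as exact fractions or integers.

d=130 v_max=20 a_max=10

final state: t=17/2, x=130, v=0 → d = 130
a_max = (10−0)/(1−0) = 10
max v = 20 over t∈[2,13/2] → v_max = 20
check: 20·(2+9/2) = 130 ✓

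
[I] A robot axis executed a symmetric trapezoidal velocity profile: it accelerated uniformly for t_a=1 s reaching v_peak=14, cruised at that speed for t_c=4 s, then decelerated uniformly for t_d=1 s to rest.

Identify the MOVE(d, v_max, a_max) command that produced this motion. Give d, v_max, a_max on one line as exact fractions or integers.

a_max = 14/1 = 14
d_a = ½·14·1 = 7; d_c = 14·4 = 56
d = 2·7 + 56 = 70
t_c = 4 > 0 so v_max = 14

d=70 v_max=14 a_max=14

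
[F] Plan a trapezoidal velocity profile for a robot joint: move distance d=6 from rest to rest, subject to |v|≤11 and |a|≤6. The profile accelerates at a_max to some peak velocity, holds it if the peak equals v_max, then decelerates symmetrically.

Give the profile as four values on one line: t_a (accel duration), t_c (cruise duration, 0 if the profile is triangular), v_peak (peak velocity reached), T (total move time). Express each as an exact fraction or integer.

(v_max)²/a_max = 11²/6 = 121/6
6 < 121/6 so t_c = 0
v_peak = √(6·6) = √36 = 6
t_a = 6/6 = 1; t_c = 0
T = 2·1 = 2

t_a=1 t_c=0 v_peak=6 T=2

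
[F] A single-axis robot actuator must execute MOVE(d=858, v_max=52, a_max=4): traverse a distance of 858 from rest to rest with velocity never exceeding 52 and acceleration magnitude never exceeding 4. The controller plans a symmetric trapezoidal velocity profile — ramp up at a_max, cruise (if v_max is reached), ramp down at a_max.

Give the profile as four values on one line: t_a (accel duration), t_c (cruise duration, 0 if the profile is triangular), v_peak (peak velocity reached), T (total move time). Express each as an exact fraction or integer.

(v_max)²/a_max = 52²/4 = 676
858 ≥ 676 ⇒ cruise phase
t_a = 52/4 = 13; v_peak = 52
d_cruise = 858 − 676 = 182; t_c = 182/52 = 7/2
T = 2·13 + 7/2 = 59/2

t_a=13 t_c=7/2 v_peak=52 T=59/2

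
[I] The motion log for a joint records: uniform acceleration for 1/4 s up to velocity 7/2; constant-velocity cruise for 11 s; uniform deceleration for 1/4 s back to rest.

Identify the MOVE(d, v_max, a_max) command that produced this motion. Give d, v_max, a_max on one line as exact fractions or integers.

d=315/8 v_max=7/2 a_max=14

a_max = (7/2)/(1/4) = 14
d_a = ½·7/2·1/4 = 7/16; d_c = 7/2·11 = 77/2
d = 2·7/16 + 77/2 = 315/8
t_c = 11 > 0 ⇒ limit active, v_max = 7/2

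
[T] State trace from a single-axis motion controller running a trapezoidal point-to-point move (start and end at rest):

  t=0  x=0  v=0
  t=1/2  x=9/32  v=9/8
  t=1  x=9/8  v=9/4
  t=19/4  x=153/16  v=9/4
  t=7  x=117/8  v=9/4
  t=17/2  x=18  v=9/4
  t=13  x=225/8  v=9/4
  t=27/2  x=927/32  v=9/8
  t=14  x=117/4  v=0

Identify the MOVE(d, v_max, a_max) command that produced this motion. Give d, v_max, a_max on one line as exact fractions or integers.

final state: t=14, x=117/4, v=0 → d = 117/4
a_max = (9/8−0)/(1/2−0) = 9/4
max v = 9/4 over t∈[1,13] → v_max = 9/4
check: 9/4·(1+12) = 117/4 ✓

d=117/4 v_max=9/4 a_max=9/4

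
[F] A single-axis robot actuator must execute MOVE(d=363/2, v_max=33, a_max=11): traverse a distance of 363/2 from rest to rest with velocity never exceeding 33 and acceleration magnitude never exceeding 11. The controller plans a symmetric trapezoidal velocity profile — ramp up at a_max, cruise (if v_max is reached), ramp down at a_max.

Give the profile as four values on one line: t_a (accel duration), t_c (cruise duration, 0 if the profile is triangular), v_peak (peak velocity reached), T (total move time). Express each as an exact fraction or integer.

(v_max)²/a_max = 33²/11 = 99
363/2 ≥ 99 so v_max reached
t_a = 33/11 = 3; v_peak = 33
d_cruise = 363/2 − 99 = 165/2; t_c = (165/2)/33 = 5/2
T = 2·3 + 5/2 = 17/2

t_a=3 t_c=5/2 v_peak=33 T=17/2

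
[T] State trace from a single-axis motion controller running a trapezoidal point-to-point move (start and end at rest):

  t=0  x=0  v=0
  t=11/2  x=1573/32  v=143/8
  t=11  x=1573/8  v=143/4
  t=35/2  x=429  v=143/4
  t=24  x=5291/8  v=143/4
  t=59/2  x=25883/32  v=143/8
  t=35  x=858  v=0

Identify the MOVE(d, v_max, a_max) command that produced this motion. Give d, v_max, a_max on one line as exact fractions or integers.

d=858 v_max=143/4 a_max=13/4

final state: t=35, x=858, v=0 → d = 858
a_max = (143/8−0)/(11/2−0) = 13/4
max v = 143/4 over t∈[11,24] → v_max = 143/4
check: 143/4·(11+13) = 858 ✓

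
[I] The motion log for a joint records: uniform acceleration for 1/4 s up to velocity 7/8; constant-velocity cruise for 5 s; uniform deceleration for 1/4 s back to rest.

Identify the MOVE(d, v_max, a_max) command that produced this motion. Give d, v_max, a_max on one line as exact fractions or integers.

a_max = (7/8)/(1/4) = 7/2
d_a = ½·7/8·1/4 = 7/64; d_c = 7/8·5 = 35/8
d = 2·7/64 + 35/8 = 147/32
t_c = 5 > 0 ⇒ limit active, v_max = 7/8

d=147/32 v_max=7/8 a_max=7/2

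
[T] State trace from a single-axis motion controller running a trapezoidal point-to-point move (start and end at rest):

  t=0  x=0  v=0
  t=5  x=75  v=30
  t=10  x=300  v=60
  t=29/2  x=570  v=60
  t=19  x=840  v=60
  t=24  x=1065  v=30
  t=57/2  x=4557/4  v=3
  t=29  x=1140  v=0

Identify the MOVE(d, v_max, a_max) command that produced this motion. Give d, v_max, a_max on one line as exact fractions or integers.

d=1140 v_max=60 a_max=6

final state: t=29, x=1140, v=0 → d = 1140
a_max = (30−0)/(5−0) = 6
max v = 60 over t∈[10,19] → v_max = 60
check: 60·(10+9) = 1140 ✓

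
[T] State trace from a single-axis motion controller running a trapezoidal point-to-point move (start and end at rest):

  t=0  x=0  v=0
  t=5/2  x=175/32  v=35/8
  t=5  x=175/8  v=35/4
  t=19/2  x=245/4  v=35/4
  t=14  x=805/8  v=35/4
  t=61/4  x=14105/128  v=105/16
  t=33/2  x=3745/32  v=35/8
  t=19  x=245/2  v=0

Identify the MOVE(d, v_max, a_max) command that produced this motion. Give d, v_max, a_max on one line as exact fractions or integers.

final state: t=19, x=245/2, v=0 → d = 245/2
a_max = (35/8−0)/(5/2−0) = 7/4
max v = 35/4 over t∈[5,14] → v_max = 35/4
check: 35/4·(5+9) = 245/2 ✓

d=245/2 v_max=35/4 a_max=7/4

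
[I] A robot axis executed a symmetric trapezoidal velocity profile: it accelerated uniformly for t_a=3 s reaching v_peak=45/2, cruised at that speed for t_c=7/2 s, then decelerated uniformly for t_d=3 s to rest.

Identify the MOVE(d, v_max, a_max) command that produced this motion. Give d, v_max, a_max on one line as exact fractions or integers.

d=585/4 v_max=45/2 a_max=15/2

a_max = (45/2)/3 = 15/2
d_a = ½·45/2·3 = 135/4; d_c = 45/2·7/2 = 315/4
d = 2·135/4 + 315/4 = 585/4
t_c = 7/2 > 0 so v_max = 45/2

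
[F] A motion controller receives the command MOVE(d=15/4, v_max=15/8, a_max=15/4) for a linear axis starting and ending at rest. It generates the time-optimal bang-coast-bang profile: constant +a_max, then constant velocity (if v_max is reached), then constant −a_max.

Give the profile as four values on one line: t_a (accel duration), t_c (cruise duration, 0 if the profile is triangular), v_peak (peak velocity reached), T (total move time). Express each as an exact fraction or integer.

t_a=1/2 t_c=3/2 v_peak=15/8 T=5/2

vₘ²/aₘ = (15/8)²/(15/4) = 15/16
15/4 ≥ 15/16 so v_max reached
t_a = (15/8)/(15/4) = 1/2; v_peak = 15/8
d_cruise = 15/4 − 15/16 = 45/16; t_c = (45/16)/(15/8) = 3/2
T = 2·1/2 + 3/2 = 5/2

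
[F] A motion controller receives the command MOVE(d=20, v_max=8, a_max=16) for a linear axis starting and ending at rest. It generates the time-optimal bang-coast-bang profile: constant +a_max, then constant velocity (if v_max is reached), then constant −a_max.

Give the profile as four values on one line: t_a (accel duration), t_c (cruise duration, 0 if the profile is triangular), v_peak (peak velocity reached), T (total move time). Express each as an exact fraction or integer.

v_max²/a_max = 8²/16 = 4
20 ≥ 4 ⇒ cruise phase
t_a = 8/16 = 1/2; v_peak = 8
d_cruise = 20 − 4 = 16; t_c = 16/8 = 2
T = 2·1/2 + 2 = 3

t_a=1/2 t_c=2 v_peak=8 T=3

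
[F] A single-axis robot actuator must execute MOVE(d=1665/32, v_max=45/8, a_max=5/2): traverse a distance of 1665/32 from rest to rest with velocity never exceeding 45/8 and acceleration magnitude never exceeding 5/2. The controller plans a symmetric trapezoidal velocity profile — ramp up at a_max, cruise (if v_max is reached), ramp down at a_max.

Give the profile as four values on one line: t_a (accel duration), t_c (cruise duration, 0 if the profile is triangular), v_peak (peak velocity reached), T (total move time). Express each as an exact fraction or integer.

(v_max)²/a_max = (45/8)²/(5/2) = 405/32
1665/32 ≥ 405/32 → trapezoidal
t_a = (45/8)/(5/2) = 9/4; v_peak = 45/8
d_cruise = 1665/32 − 405/32 = 315/8; t_c = (315/8)/(45/8) = 7
T = 2·9/4 + 7 = 23/2

t_a=9/4 t_c=7 v_peak=45/8 T=23/2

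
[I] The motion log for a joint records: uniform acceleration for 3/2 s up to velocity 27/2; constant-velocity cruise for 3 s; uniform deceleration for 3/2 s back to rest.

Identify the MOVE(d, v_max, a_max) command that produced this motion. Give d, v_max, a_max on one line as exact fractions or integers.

a_max = (27/2)/(3/2) = 9
d_a = ½·27/2·3/2 = 81/8; d_c = 27/2·3 = 81/2
d = 2·81/8 + 81/2 = 243/4
t_c = 3 > 0 ⇒ limit active, v_max = 27/2

d=243/4 v_max=27/2 a_max=9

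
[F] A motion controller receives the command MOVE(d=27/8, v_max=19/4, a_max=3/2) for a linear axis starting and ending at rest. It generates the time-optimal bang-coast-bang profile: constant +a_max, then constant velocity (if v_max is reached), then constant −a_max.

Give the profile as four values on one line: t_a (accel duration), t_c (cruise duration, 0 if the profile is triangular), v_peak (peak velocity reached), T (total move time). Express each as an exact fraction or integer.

v_max²/a_max = (19/4)²/(3/2) = 361/24
27/8 < 361/24 so t_c = 0
v_peak = √(27/8·3/2) = √(81/16) = 9/4
t_a = (9/4)/(3/2) = 3/2; t_c = 0
T = 2·3/2 = 3

t_a=3/2 t_c=0 v_peak=9/4 T=3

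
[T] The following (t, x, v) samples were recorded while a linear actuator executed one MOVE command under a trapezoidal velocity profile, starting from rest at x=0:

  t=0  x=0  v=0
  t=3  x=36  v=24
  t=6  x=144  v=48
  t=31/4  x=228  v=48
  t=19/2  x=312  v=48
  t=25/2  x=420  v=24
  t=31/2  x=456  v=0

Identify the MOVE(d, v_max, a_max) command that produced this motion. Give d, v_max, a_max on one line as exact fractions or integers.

d=456 v_max=48 a_max=8

final state: t=31/2, x=456, v=0 → d = 456
a_max = (24−0)/(3−0) = 8
max v = 48 over t∈[6,19/2] → v_max = 48
check: 48·(6+7/2) = 456 ✓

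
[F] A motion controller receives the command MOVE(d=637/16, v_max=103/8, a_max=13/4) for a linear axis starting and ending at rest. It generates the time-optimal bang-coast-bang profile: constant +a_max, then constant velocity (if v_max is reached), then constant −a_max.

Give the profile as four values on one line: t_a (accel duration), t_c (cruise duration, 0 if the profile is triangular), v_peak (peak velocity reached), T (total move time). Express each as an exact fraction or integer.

vₘ²/aₘ = (103/8)²/(13/4) = 10609/208
637/16 < 10609/208 so t_c = 0
v_peak = √(637/16·13/4) = √(8281/64) = 91/8
t_a = (91/8)/(13/4) = 7/2; t_c = 0
T = 2·7/2 = 7

t_a=7/2 t_c=0 v_peak=91/8 T=7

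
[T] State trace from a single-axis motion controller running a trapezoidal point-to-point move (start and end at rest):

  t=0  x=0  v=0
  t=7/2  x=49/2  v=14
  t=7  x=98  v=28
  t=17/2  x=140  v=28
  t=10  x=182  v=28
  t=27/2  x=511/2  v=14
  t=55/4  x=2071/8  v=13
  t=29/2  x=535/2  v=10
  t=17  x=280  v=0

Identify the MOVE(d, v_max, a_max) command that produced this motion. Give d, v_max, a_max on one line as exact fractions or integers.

d=280 v_max=28 a_max=4

final state: t=17, x=280, v=0 → d = 280
a_max = (14−0)/(7/2−0) = 4
max v = 28 over t∈[7,10] → v_max = 28
check: 28·(7+3) = 280 ✓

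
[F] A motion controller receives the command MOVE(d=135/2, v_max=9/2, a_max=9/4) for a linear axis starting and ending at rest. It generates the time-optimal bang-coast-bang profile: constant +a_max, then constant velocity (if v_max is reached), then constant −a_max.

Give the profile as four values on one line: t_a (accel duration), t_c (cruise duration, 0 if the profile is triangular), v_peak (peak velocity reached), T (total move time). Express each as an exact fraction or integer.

t_a=2 t_c=13 v_peak=9/2 T=17

vₘ²/aₘ = (9/2)²/(9/4) = 9
135/2 ≥ 9 ⇒ cruise phase
t_a = (9/2)/(9/4) = 2; v_peak = 9/2
d_cruise = 135/2 − 9 = 117/2; t_c = (117/2)/(9/2) = 13
T = 2·2 + 13 = 17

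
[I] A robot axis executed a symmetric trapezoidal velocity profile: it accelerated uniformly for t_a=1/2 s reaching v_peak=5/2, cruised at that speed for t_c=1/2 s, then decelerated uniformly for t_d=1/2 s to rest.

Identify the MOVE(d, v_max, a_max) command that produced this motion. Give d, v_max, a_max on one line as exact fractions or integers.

a_max = (5/2)/(1/2) = 5
d_a = ½·5/2·1/2 = 5/8; d_c = 5/2·1/2 = 5/4
d = 2·5/8 + 5/4 = 5/2
t_c = 1/2 > 0 ⇒ limit active, v_max = 5/2

d=5/2 v_max=5/2 a_max=5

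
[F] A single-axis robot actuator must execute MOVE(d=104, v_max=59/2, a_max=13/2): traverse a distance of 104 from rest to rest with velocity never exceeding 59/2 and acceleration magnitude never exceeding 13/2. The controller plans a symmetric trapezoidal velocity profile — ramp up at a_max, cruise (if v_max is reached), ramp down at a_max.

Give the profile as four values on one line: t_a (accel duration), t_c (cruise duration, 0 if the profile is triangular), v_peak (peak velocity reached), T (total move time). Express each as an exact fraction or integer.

vₘ²/aₘ = (59/2)²/(13/2) = 3481/26
104 < 3481/26 so t_c = 0
v_peak = √(104·13/2) = √676 = 26
t_a = 26/(13/2) = 4; t_c = 0
T = 2·4 = 8

t_a=4 t_c=0 v_peak=26 T=8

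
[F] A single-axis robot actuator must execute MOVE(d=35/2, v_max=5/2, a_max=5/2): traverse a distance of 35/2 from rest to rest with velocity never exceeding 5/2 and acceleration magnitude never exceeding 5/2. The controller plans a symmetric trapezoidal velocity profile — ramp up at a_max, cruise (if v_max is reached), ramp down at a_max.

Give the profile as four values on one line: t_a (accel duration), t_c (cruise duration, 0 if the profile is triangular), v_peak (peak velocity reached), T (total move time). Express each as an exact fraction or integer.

t_a=1 t_c=6 v_peak=5/2 T=8

vₘ²/aₘ = (5/2)²/(5/2) = 5/2
35/2 ≥ 5/2 → trapezoidal
t_a = (5/2)/(5/2) = 1; v_peak = 5/2
d_cruise = 35/2 − 5/2 = 15; t_c = 15/(5/2) = 6
T = 2·1 + 6 = 8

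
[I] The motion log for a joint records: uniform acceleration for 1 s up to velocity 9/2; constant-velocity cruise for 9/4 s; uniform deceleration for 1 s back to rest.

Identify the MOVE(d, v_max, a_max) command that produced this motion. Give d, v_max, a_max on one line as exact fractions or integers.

a_max = (9/2)/1 = 9/2
d_a = ½·9/2·1 = 9/4; d_c = 9/2·9/4 = 81/8
d = 2·9/4 + 81/8 = 117/8
t_c = 9/4 > 0 ⇒ limit active, v_max = 9/2

d=117/8 v_max=9/2 a_max=9/2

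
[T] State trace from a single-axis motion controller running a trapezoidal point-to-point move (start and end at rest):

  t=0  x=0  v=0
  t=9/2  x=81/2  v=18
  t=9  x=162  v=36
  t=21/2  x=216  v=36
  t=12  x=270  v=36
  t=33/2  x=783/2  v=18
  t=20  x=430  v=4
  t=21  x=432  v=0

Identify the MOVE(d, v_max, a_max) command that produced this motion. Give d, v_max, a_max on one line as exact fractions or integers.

d=432 v_max=36 a_max=4

final state: t=21, x=432, v=0 → d = 432
a_max = (18−0)/(9/2−0) = 4
max v = 36 over t∈[9,12] → v_max = 36
check: 36·(9+3) = 432 ✓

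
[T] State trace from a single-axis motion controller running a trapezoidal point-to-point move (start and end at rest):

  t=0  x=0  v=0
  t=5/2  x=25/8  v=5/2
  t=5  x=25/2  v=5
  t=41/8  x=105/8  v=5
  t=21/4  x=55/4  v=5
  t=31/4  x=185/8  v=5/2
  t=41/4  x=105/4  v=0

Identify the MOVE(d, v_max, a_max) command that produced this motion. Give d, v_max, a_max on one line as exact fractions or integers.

d=105/4 v_max=5 a_max=1

final state: t=41/4, x=105/4, v=0 → d = 105/4
a_max = (5/2−0)/(5/2−0) = 1
max v = 5 over t∈[5,21/4] → v_max = 5
check: 5·(5+1/4) = 105/4 ✓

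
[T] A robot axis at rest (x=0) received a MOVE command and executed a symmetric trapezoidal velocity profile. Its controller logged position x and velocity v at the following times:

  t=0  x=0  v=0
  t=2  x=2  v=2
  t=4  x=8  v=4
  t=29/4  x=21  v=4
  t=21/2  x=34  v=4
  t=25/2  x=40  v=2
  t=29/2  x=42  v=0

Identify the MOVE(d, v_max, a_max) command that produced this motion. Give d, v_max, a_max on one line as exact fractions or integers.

d=42 v_max=4 a_max=1

final state: t=29/2, x=42, v=0 → d = 42
a_max = (2−0)/(2−0) = 1
max v = 4 over t∈[4,21/2] → v_max = 4
check: 4·(4+13/2) = 42 ✓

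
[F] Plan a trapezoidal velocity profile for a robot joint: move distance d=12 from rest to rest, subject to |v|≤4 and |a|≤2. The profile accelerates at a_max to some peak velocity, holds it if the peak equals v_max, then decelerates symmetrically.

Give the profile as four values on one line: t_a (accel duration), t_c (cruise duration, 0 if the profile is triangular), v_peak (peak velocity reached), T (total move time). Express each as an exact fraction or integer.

(v_max)²/a_max = 4²/2 = 8
12 ≥ 8 → trapezoidal
t_a = 4/2 = 2; v_peak = 4
d_cruise = 12 − 8 = 4; t_c = 4/4 = 1
T = 2·2 + 1 = 5

t_a=2 t_c=1 v_peak=4 T=5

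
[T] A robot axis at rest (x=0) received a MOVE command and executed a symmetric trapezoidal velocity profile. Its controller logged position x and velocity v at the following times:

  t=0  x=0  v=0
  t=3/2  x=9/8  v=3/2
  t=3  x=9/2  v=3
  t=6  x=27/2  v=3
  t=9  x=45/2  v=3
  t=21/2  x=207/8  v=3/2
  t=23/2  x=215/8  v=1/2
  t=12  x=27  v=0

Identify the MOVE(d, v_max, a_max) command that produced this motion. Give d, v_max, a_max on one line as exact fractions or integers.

final state: t=12, x=27, v=0 → d = 27
a_max = (3/2−0)/(3/2−0) = 1
max v = 3 over t∈[3,9] → v_max = 3
check: 3·(3+6) = 27 ✓

d=27 v_max=3 a_max=1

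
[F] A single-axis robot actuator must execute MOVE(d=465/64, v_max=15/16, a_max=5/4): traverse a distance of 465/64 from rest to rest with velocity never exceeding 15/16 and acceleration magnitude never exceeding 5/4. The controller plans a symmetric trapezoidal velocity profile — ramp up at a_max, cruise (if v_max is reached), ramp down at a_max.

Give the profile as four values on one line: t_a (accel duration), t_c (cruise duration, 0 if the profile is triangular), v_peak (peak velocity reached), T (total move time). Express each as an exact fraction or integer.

(v_max)²/a_max = (15/16)²/(5/4) = 45/64
465/64 ≥ 45/64 so v_max reached
t_a = (15/16)/(5/4) = 3/4; v_peak = 15/16
d_cruise = 465/64 − 45/64 = 105/16; t_c = (105/16)/(15/16) = 7
T = 2·3/4 + 7 = 17/2

t_a=3/4 t_c=7 v_peak=15/16 T=17/2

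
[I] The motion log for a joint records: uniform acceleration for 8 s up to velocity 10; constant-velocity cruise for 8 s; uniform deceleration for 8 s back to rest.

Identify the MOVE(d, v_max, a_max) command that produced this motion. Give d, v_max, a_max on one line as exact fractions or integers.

d=160 v_max=10 a_max=5/4

a_max = 10/8 = 5/4
d_a = ½·10·8 = 40; d_c = 10·8 = 80
d = 2·40 + 80 = 160
t_c = 8 > 0 ⇒ limit active, v_max = 10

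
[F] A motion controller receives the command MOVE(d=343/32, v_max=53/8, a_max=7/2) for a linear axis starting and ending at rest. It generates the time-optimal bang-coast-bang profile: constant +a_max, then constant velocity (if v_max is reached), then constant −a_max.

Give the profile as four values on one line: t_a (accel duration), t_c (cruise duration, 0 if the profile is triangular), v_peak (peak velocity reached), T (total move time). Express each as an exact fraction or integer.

t_a=7/4 t_c=0 v_peak=49/8 T=7/2

v_max²/a_max = (53/8)²/(7/2) = 2809/224
343/32 < 2809/224 → triangular
v_peak = √(343/32·7/2) = √(2401/64) = 49/8
t_a = (49/8)/(7/2) = 7/4; t_c = 0
T = 2·7/4 = 7/2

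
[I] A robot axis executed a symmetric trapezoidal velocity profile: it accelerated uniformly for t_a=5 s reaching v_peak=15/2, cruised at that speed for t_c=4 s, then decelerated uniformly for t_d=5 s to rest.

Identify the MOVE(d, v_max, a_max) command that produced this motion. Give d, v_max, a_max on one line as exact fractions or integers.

d=135/2 v_max=15/2 a_max=3/2

a_max = (15/2)/5 = 3/2
d_a = ½·15/2·5 = 75/4; d_c = 15/2·4 = 30
d = 2·75/4 + 30 = 135/2
t_c = 4 > 0 → v_max = v_peak = 15/2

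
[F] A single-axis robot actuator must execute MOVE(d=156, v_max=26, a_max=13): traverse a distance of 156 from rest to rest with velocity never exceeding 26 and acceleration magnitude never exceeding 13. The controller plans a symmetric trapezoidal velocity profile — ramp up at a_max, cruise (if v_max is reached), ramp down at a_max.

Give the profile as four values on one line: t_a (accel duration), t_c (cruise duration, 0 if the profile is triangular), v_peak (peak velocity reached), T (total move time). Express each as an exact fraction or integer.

t_a=2 t_c=4 v_peak=26 T=8

vₘ²/aₘ = 26²/13 = 52
156 ≥ 52 so v_max reached
t_a = 26/13 = 2; v_peak = 26
d_cruise = 156 − 52 = 104; t_c = 104/26 = 4
T = 2·2 + 4 = 8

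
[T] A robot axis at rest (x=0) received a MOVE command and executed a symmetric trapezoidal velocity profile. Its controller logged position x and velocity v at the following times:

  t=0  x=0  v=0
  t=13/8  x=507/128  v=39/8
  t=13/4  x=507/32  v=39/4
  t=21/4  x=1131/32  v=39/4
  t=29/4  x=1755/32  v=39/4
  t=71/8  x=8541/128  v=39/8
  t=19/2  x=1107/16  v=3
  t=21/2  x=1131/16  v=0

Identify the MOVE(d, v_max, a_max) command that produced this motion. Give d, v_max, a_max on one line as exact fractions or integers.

final state: t=21/2, x=1131/16, v=0 → d = 1131/16
a_max = (39/8−0)/(13/8−0) = 3
max v = 39/4 over t∈[13/4,29/4] → v_max = 39/4
check: 39/4·(13/4+4) = 1131/16 ✓

d=1131/16 v_max=39/4 a_max=3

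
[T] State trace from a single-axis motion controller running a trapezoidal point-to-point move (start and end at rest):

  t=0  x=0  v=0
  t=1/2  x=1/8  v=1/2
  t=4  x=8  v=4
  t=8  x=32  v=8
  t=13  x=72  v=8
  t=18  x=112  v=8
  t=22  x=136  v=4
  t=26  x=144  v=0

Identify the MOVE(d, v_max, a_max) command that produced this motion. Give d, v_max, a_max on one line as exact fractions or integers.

final state: t=26, x=144, v=0 → d = 144
a_max = (1/2−0)/(1/2−0) = 1
max v = 8 over t∈[8,18] → v_max = 8
check: 8·(8+10) = 144 ✓

d=144 v_max=8 a_max=1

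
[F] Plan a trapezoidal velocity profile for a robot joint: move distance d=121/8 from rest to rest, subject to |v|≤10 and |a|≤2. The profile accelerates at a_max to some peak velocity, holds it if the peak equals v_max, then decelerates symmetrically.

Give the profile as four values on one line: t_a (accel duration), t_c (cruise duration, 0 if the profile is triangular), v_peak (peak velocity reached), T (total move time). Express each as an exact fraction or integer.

v_max²/a_max = 10²/2 = 50
121/8 < 50 → triangular
v_peak = √(121/8·2) = √(121/4) = 11/2
t_a = (11/2)/2 = 11/4; t_c = 0
T = 2·11/4 = 11/2

t_a=11/4 t_c=0 v_peak=11/2 T=11/2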